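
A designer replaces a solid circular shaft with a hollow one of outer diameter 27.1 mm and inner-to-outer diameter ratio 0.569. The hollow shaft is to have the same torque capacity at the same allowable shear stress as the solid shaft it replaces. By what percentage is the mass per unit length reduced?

27.2 %

Equal τ_max and T ⇒ the solid shaft needs d_s³ = d_o³(1−k⁴), so d_s = 27.1·(1−0.569⁴)^(1/3) = 26.12 mm.
Area ratio A_h/A_s = d_o²(1−k²)/d_s² = (1−k²)/(1−k⁴)^(2/3) = 0.7280.
Mass saving = 1 − 0.7280 = 27.2 %.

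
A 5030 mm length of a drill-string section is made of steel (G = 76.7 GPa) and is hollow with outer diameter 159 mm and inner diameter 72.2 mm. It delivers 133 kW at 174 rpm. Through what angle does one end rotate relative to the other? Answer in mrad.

ω = 2π·174/60 = 18.22 rad/s, so T = P/ω = 133×10³ / 18.22 = 7299 N·m.
J = π(d_o⁴ − d_i⁴)/32 = π(0.159⁴ − 0.0722⁴)/32 = 6.008×10^-5 m⁴.
θ = T·L/(G·J) = 7299 × 5.03 / (76.7×10⁹ × 6.008×10^-5) = 7.968×10^-3 rad.

7.97 mrad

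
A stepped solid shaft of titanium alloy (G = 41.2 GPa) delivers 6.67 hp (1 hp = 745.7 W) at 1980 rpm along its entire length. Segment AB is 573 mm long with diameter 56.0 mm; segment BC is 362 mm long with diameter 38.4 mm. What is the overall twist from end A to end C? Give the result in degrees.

ω = 2π·1980/60 = 207.3 rad/s, so T = P/ω = 6.67×745.7 / 207.3 = 23.99 N·m.
J_AB = π(0.0560)⁴/32 = 9.65×10^-7 m⁴; J_BC = π(0.0384)⁴/32 = 2.13×10^-7 m⁴.
θ = (T/G)·Σ L_i/J_i = (23.99/41.2×10⁹)·(0.573/9.65×10^-7 + 0.362/2.13×10^-7) = 1.333×10^-3 rad.

0.0764°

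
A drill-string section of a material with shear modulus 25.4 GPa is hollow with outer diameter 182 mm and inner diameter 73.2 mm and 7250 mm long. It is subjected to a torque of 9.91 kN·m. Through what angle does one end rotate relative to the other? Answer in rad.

J = π(d_o⁴ − d_i⁴)/32 = π(0.182⁴ − 0.0732⁴)/32 = 1.049×10^-4 m⁴.
θ = T·L/(G·J) = 9910 × 7.25 / (25.4×10⁹ × 1.049×10^-4) = 0.02697 rad.

0.0270 rad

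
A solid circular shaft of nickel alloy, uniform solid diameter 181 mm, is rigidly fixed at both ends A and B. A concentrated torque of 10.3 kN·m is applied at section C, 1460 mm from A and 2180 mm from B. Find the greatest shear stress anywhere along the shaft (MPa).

5.30 MPa

With uniform GJ and both ends fixed, compatibility θ_AC = θ_CB gives T_A·a = T_B·b, together with T_A + T_B = T₀.
T_A = T₀·b/(a+b) = 10300·2180/3640 = 6169 N·m; T_B = 4131 N·m.
τ in each portion: τ_AC = 5.30×10^6 Pa, τ_CB = 3.55×10^6 Pa; maximum is in AC.
τ_max = T_AC·r/J = 6169·0.0905/1.05×10^-4 = 5.298×10^6 Pa.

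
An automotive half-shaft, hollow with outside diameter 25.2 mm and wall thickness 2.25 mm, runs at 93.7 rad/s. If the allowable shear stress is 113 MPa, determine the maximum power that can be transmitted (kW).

18.1 kW

J = π(d_o⁴ − d_i⁴)/32 = π(0.0252⁴ − 0.0207⁴)/32 = 2.157×10^-8 m⁴.
T_max = τ_allow·J/r = 1.13×10^8 × 2.157×10^-8 / 0.0126 = 193.4 N·m.
ω = 93.7 rad/s, so P_max = T_max·ω = 1.812×10^4 W.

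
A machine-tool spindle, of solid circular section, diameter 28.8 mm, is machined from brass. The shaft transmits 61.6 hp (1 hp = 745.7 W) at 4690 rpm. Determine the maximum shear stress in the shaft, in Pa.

ω = 2π·4690/60 = 491.1 rad/s, so T = P/ω = 61.6×745.7 / 491.1 = 93.53 N·m.
J = πd⁴/32 = π(0.0288)⁴/32 = 6.754×10^-8 m⁴.
τ_max = T·r/J = 93.53 × 0.0144 / 6.754×10^-8 = 1.994×10^7 Pa.

1.99e7 Pa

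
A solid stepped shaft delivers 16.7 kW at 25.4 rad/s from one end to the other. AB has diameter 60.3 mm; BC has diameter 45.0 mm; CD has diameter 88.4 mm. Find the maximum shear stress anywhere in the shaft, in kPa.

ω = 25.4 rad/s, so T = P/ω = 16.7×10³ / 25.40 = 657.5 N·m.
Under the same torque, τ_max = 16T/(πd³) is largest where d is smallest — segment BC (d = 45.0 mm).
τ_max = 16·657.5/(π·(0.0450)³) = 3.675×10^7 Pa.

36700 kPa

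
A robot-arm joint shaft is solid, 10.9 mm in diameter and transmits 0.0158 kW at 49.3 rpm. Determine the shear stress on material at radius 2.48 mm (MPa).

ω = 2π·49.3/60 = 5.163 rad/s, so T = P/ω = 0.0158×10³ / 5.163 = 3.060 N·m.
J = πd⁴/32 = π(0.0109)⁴/32 = 1.386×10^-9 m⁴.
Shear stress varies linearly with radius: τ = T·r/J = 3.060 × 0.00248 / 1.386×10^-9 = 5.477×10^6 Pa.

5.48 MPa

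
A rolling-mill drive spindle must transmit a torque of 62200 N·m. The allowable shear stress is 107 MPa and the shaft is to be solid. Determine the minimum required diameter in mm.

144 mm

For a solid shaft τ_max = 16T/(πd³), so d = (16T/(π τ_allow))^(1/3) = (16·62200/(π·1.07×10^8))^(1/3) = 0.1436 m.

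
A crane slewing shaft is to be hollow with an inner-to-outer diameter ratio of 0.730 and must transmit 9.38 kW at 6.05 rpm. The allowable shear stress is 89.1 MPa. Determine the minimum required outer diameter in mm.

ω = 2π·6.05/60 = 0.6336 rad/s, so T = P/ω = 9.38×10³ / 0.6336 = 14810 N·m.
For a hollow shaft with d_i/d_o = 0.730: τ_max = 16T/(π d_o³ (1−k⁴)), so d_o = [16T/(π τ_allow (1−k⁴))]^(1/3) = [16·14810/(π·8.91×10^7·0.7160)]^(1/3) = 0.1057 m.

106 mm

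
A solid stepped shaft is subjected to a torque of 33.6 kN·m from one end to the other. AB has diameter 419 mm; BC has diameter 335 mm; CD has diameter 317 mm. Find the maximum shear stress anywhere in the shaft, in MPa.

5.37 MPa

Under the same torque, τ_max = 16T/(πd³) is largest where d is smallest — segment CD (d = 317 mm).
τ_max = 16·33600/(π·(0.317)³) = 5.372×10^6 Pa.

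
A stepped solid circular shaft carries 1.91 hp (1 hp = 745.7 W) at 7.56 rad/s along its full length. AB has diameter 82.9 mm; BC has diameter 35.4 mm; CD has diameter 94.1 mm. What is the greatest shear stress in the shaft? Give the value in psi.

ω = 7.56 rad/s, so T = P/ω = 1.91×745.7 / 7.560 = 188.4 N·m.
Under the same torque, τ_max = 16T/(πd³) is largest where d is smallest — segment BC (d = 35.4 mm).
τ_max = 16·188.4/(π·(0.0354)³) = 2.163×10^7 Pa.

3140 psi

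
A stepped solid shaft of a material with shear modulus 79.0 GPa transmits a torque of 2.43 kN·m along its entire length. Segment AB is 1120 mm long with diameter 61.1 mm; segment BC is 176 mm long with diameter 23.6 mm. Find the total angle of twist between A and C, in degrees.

11.6°

J_AB = π(0.0611)⁴/32 = 1.37×10^-6 m⁴; J_BC = π(0.0236)⁴/32 = 3.05×10^-8 m⁴.
θ = (T/G)·Σ L_i/J_i = (2430/79.0×10⁹)·(1.12/1.37×10^-6 + 0.176/3.05×10^-8) = 0.2029 rad.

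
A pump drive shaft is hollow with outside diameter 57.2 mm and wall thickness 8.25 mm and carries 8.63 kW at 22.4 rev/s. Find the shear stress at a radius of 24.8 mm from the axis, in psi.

282 psi

ω = 2π·22.4 = 140.7 rad/s, so T = P/ω = 8.63×10³ / 140.7 = 61.32 N·m.
J = π(d_o⁴ − d_i⁴)/32 = π(0.0572⁴ − 0.0407⁴)/32 = 7.816×10^-7 m⁴.
Shear stress varies linearly with radius: τ = T·r/J = 61.32 × 0.0248 / 7.816×10^-7 = 1.946×10^6 Pa.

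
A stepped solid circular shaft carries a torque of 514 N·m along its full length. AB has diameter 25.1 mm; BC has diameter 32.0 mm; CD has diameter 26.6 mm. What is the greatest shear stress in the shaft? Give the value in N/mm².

Under the same torque, τ_max = 16T/(πd³) is largest where d is smallest — segment AB (d = 25.1 mm).
τ_max = 16·514.0/(π·(0.0251)³) = 1.655×10^8 Pa.

166 N/mm²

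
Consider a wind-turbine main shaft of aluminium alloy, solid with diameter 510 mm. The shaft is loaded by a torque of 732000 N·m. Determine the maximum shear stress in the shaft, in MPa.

J = πd⁴/32 = π(0.510)⁴/32 = 6.642×10^-3 m⁴.
τ_max = T·r/J = 732000 × 0.255 / 6.642×10^-3 = 2.810×10^7 Pa.

28.1 MPa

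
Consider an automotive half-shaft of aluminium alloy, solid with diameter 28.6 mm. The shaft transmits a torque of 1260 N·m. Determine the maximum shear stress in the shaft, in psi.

J = πd⁴/32 = π(0.0286)⁴/32 = 6.568×10^-8 m⁴.
τ_max = T·r/J = 1260 × 0.0143 / 6.568×10^-8 = 2.743×10^8 Pa.

39800 psi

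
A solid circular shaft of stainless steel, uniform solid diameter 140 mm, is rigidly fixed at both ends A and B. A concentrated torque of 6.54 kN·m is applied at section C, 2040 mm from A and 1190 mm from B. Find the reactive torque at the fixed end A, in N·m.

2410 N·m

With uniform GJ and both ends fixed, compatibility θ_AC = θ_CB gives T_A·a = T_B·b, together with T_A + T_B = T₀.
T_A = T₀·b/(a+b) = 6540·1190/3230 = 2409 N·m; T_B = 4131 N·m.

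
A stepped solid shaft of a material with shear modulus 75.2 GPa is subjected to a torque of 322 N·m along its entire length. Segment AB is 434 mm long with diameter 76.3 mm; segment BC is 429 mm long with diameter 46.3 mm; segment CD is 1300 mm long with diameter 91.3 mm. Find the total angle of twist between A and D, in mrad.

5.45 mrad

J_AB = π(0.0763)⁴/32 = 3.33×10^-6 m⁴; J_BC = π(0.0463)⁴/32 = 4.51×10^-7 m⁴; J_CD = π(0.0913)⁴/32 = 6.82×10^-6 m⁴.
θ = (T/G)·Σ L_i/J_i = (322.0/75.2×10⁹)·(0.434/3.33×10^-6 + 0.429/4.51×10^-7 + 1.30/6.82×10^-6) = 5.446×10^-3 rad.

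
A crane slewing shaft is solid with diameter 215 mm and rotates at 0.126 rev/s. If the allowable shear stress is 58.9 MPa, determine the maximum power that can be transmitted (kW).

J = πd⁴/32 = π(0.215)⁴/32 = 2.098×10^-4 m⁴.
T_max = τ_allow·J/r = 5.89×10^7 × 2.098×10^-4 / 0.107 = 114900 N·m.
ω = 2π·0.126 = 0.7917 rad/s, so P_max = T_max·ω = 9.099×10^4 W.

91.0 kW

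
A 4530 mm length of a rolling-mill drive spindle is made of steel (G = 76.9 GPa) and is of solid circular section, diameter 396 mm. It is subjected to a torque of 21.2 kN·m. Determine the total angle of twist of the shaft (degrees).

0.0296°

J = πd⁴/32 = π(0.396)⁴/32 = 2.414×10^-3 m⁴.
θ = T·L/(G·J) = 21200 × 4.53 / (76.9×10⁹ × 2.414×10^-3) = 5.173×10^-4 rad.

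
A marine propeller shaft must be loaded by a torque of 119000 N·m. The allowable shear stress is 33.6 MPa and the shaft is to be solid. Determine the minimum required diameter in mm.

For a solid shaft τ_max = 16T/(πd³), so d = (16T/(π τ_allow))^(1/3) = (16·119000/(π·3.36×10^7))^(1/3) = 0.2623 m.

262 mm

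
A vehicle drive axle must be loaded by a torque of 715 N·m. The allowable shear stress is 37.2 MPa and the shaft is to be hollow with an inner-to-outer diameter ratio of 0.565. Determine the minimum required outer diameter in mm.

For a hollow shaft with d_i/d_o = 0.565: τ_max = 16T/(π d_o³ (1−k⁴)), so d_o = [16T/(π τ_allow (1−k⁴))]^(1/3) = [16·715.0/(π·3.72×10^7·0.8981)]^(1/3) = 0.04777 m.

47.8 mm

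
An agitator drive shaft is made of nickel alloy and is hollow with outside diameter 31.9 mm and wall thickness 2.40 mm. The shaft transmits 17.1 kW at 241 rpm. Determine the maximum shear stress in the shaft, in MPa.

222 MPa

ω = 2π·241/60 = 25.24 rad/s, so T = P/ω = 17.1×10³ / 25.24 = 677.6 N·m.
J = π(d_o⁴ − d_i⁴)/32 = π(0.0319⁴ − 0.0271⁴)/32 = 4.871×10^-8 m⁴.
τ_max = T·r/J = 677.6 × 0.0159 / 4.871×10^-8 = 2.219×10^8 Pa.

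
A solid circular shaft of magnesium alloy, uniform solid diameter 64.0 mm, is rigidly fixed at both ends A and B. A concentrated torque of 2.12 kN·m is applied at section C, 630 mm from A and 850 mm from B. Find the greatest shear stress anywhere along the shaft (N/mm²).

23.7 N/mm²

With uniform GJ and both ends fixed, compatibility θ_AC = θ_CB gives T_A·a = T_B·b, together with T_A + T_B = T₀.
T_A = T₀·b/(a+b) = 2120·850/1480 = 1218 N·m; T_B = 902.4 N·m.
τ in each portion: τ_AC = 2.37×10^7 Pa, τ_CB = 1.75×10^7 Pa; maximum is in AC.
τ_max = T_AC·r/J = 1218·0.0320/1.65×10^-6 = 2.366×10^7 Pa.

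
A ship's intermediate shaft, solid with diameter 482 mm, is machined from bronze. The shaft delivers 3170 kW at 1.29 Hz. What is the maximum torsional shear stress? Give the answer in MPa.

ω = 2π·1.29 = 8.105 rad/s, so T = P/ω = 3170×10³ / 8.105 = 391100 N·m.
J = πd⁴/32 = π(0.482)⁴/32 = 5.299×10^-3 m⁴.
τ_max = T·r/J = 391100 × 0.241 / 5.299×10^-3 = 1.779×10^7 Pa.

17.8 MPa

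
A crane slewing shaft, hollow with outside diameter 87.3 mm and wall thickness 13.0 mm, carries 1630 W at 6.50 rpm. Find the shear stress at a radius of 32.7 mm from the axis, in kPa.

ω = 2π·6.50/60 = 0.6807 rad/s, so T = P/ω = 1630 / 0.6807 = 2395 N·m.
J = π(d_o⁴ − d_i⁴)/32 = π(0.0873⁴ − 0.0613⁴)/32 = 4.316×10^-6 m⁴.
Shear stress varies linearly with radius: τ = T·r/J = 2395 × 0.0327 / 4.316×10^-6 = 1.814×10^7 Pa.

18100 kPa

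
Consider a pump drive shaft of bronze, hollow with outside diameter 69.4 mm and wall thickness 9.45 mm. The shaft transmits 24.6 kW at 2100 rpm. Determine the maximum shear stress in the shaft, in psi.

ω = 2π·2100/60 = 219.9 rad/s, so T = P/ω = 24.6×10³ / 219.9 = 111.9 N·m.
J = π(d_o⁴ − d_i⁴)/32 = π(0.0694⁴ − 0.0505⁴)/32 = 1.639×10^-6 m⁴.
τ_max = T·r/J = 111.9 × 0.0347 / 1.639×10^-6 = 2.368×10^6 Pa.

344 psi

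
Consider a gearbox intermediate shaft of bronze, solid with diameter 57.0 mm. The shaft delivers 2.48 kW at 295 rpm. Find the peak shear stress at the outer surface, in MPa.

2.21 MPa

ω = 2π·295/60 = 30.89 rad/s, so T = P/ω = 2.48×10³ / 30.89 = 80.28 N·m.
J = πd⁴/32 = π(0.0570)⁴/32 = 1.036×10^-6 m⁴.
τ_max = T·r/J = 80.28 × 0.0285 / 1.036×10^-6 = 2.208×10^6 Pa.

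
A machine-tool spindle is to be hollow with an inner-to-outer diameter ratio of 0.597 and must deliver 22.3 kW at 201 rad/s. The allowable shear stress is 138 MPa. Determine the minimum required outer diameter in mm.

ω = 201 rad/s, so T = P/ω = 22.3×10³ / 201.0 = 110.9 N·m.
For a hollow shaft with d_i/d_o = 0.597: τ_max = 16T/(π d_o³ (1−k⁴)), so d_o = [16T/(π τ_allow (1−k⁴))]^(1/3) = [16·110.9/(π·1.38×10^8·0.8730)]^(1/3) = 0.01674 m.

16.7 mm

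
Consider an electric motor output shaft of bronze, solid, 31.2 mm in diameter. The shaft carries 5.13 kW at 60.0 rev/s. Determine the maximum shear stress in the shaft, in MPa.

2.28 MPa

ω = 2π·60.0 = 377.0 rad/s, so T = P/ω = 5.13×10³ / 377.0 = 13.61 N·m.
J = πd⁴/32 = π(0.0312)⁴/32 = 9.303×10^-8 m⁴.
τ_max = T·r/J = 13.61 × 0.0156 / 9.303×10^-8 = 2.282×10^6 Pa.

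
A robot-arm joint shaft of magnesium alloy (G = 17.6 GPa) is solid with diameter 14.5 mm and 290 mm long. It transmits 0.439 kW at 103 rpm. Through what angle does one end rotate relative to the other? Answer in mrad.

ω = 2π·103/60 = 10.79 rad/s, so T = P/ω = 0.439×10³ / 10.79 = 40.70 N·m.
J = πd⁴/32 = π(0.0145)⁴/32 = 4.340×10^-9 m⁴.
θ = T·L/(G·J) = 40.70 × 0.290 / (17.6×10⁹ × 4.340×10^-9) = 0.1545 rad.

155 mrad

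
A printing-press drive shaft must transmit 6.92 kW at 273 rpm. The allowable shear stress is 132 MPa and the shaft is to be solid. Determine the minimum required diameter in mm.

ω = 2π·273/60 = 28.59 rad/s, so T = P/ω = 6.92×10³ / 28.59 = 242.1 N·m.
For a solid shaft τ_max = 16T/(πd³), so d = (16T/(π τ_allow))^(1/3) = (16·242.1/(π·1.32×10^8))^(1/3) = 0.02106 m.

21.1 mm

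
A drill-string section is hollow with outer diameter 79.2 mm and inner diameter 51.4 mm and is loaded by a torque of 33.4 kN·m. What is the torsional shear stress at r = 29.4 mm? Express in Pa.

J = π(d_o⁴ − d_i⁴)/32 = π(0.0792⁴ − 0.0514⁴)/32 = 3.178×10^-6 m⁴.
Shear stress varies linearly with radius: τ = T·r/J = 33400 × 0.0294 / 3.178×10^-6 = 3.090×10^8 Pa.

3.09e8 Pa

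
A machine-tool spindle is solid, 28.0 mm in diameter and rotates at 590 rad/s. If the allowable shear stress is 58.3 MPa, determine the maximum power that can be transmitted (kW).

148 kW

J = πd⁴/32 = π(0.0280)⁴/32 = 6.034×10^-8 m⁴.
T_max = τ_allow·J/r = 5.83×10^7 × 6.034×10^-8 / 0.0140 = 251.3 N·m.
ω = 590 rad/s, so P_max = T_max·ω = 1.483×10^5 W.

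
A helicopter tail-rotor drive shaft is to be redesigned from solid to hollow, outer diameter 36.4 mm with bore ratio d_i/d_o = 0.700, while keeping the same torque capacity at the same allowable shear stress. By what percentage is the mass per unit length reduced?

Equal τ_max and T ⇒ the solid shaft needs d_s³ = d_o³(1−k⁴), so d_s = 36.4·(1−0.700⁴)^(1/3) = 33.22 mm.
Area ratio A_h/A_s = d_o²(1−k²)/d_s² = (1−k²)/(1−k⁴)^(2/3) = 0.6124.
Mass saving = 1 − 0.6124 = 38.8 %.

38.8 %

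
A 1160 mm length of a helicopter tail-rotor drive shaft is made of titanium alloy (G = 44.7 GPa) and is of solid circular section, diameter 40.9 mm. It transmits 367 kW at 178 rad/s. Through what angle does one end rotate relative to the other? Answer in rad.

ω = 178 rad/s, so T = P/ω = 367×10³ / 178.0 = 2062 N·m.
J = πd⁴/32 = π(0.0409)⁴/32 = 2.747×10^-7 m⁴.
θ = T·L/(G·J) = 2062 × 1.16 / (44.7×10⁹ × 2.747×10^-7) = 0.1948 rad.

0.195 rad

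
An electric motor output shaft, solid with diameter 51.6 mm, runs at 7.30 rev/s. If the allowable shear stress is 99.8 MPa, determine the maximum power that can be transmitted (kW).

123 kW

J = πd⁴/32 = π(0.0516)⁴/32 = 6.960×10^-7 m⁴.
T_max = τ_allow·J/r = 9.98×10^7 × 6.960×10^-7 / 0.0258 = 2692 N·m.
ω = 2π·7.30 = 45.87 rad/s, so P_max = T_max·ω = 1.235×10^5 W.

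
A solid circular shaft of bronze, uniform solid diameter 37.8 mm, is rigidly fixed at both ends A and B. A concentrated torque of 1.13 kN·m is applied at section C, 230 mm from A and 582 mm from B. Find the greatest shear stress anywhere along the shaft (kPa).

With uniform GJ and both ends fixed, compatibility θ_AC = θ_CB gives T_A·a = T_B·b, together with T_A + T_B = T₀.
T_A = T₀·b/(a+b) = 1130·582/812.0 = 809.9 N·m; T_B = 320.1 N·m.
τ in each portion: τ_AC = 7.64×10^7 Pa, τ_CB = 3.02×10^7 Pa; maximum is in AC.
τ_max = T_AC·r/J = 809.9·0.0189/2.00×10^-7 = 7.637×10^7 Pa.

76400 kPa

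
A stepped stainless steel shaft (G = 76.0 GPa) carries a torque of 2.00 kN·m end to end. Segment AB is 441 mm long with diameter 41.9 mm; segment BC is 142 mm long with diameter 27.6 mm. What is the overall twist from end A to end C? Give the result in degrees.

J_AB = π(0.0419)⁴/32 = 3.03×10^-7 m⁴; J_BC = π(0.0276)⁴/32 = 5.70×10^-8 m⁴.
θ = (T/G)·Σ L_i/J_i = (2000/76.0×10⁹)·(0.441/3.03×10^-7 + 0.142/5.70×10^-8) = 0.1039 rad.

5.96°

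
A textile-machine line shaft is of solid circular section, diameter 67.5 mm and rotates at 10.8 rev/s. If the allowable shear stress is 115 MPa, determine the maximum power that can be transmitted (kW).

J = πd⁴/32 = π(0.0675)⁴/32 = 2.038×10^-6 m⁴.
T_max = τ_allow·J/r = 1.15×10^8 × 2.038×10^-6 / 0.0338 = 6944 N·m.
ω = 2π·10.8 = 67.86 rad/s, so P_max = T_max·ω = 4.712×10^5 W.

471 kW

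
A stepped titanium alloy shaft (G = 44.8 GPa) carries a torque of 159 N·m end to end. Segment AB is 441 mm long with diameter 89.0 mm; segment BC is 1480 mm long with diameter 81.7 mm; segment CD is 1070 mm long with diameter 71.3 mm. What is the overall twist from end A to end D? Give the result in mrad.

J_AB = π(0.0890)⁴/32 = 6.16×10^-6 m⁴; J_BC = π(0.0817)⁴/32 = 4.37×10^-6 m⁴; J_CD = π(0.0713)⁴/32 = 2.54×10^-6 m⁴.
θ = (T/G)·Σ L_i/J_i = (159.0/44.8×10⁹)·(0.441/6.16×10^-6 + 1.48/4.37×10^-6 + 1.07/2.54×10^-6) = 2.952×10^-3 rad.

2.95 mrad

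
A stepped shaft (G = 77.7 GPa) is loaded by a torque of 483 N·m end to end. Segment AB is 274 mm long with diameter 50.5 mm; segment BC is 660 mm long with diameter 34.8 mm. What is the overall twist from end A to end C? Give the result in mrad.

J_AB = π(0.0505)⁴/32 = 6.39×10^-7 m⁴; J_BC = π(0.0348)⁴/32 = 1.44×10^-7 m⁴.
θ = (T/G)·Σ L_i/J_i = (483.0/77.7×10⁹)·(0.274/6.39×10^-7 + 0.660/1.44×10^-7) = 0.03116 rad.

31.2 mrad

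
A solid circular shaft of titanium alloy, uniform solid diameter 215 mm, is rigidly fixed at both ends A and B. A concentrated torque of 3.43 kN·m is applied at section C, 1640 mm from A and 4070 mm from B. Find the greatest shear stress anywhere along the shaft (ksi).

With uniform GJ and both ends fixed, compatibility θ_AC = θ_CB gives T_A·a = T_B·b, together with T_A + T_B = T₀.
T_A = T₀·b/(a+b) = 3430·4070/5710 = 2445 N·m; T_B = 985.1 N·m.
τ in each portion: τ_AC = 1.25×10^6 Pa, τ_CB = 5.05×10^5 Pa; maximum is in AC.
τ_max = T_AC·r/J = 2445·0.107/2.10×10^-4 = 1.253×10^6 Pa.

0.182 ksi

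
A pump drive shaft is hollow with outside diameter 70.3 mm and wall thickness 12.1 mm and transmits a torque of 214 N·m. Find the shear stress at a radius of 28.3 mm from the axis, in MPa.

3.10 MPa

J = π(d_o⁴ − d_i⁴)/32 = π(0.0703⁴ − 0.0461⁴)/32 = 1.954×10^-6 m⁴.
Shear stress varies linearly with radius: τ = T·r/J = 214.0 × 0.0283 / 1.954×10^-6 = 3.099×10^6 Pa.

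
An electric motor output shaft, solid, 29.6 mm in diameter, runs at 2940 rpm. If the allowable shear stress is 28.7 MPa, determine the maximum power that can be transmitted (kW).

J = πd⁴/32 = π(0.0296)⁴/32 = 7.536×10^-8 m⁴.
T_max = τ_allow·J/r = 2.87×10^7 × 7.536×10^-8 / 0.0148 = 146.1 N·m.
ω = 2π·2940/60 = 307.9 rad/s, so P_max = T_max·ω = 4.499×10^4 W.

45.0 kW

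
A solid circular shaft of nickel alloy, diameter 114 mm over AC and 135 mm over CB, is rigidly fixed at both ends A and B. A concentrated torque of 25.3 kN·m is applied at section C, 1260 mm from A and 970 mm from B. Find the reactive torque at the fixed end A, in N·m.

Compatibility: T_A·a/J_AC = T_B·b/J_CB with T_A + T_B = T₀.
J_AC = 1.66×10^-5 m⁴, J_CB = 3.26×10^-5 m⁴, so T_A = T₀·(J_AC/a)/((J_AC/a)+(J_CB/b)) = 7118 N·m, T_B = 18180 N·m.

7120 N·m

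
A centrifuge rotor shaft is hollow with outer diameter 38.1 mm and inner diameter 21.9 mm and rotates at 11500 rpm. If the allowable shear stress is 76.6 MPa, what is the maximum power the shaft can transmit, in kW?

J = π(d_o⁴ − d_i⁴)/32 = π(0.0381⁴ − 0.0219⁴)/32 = 1.843×10^-7 m⁴.
T_max = τ_allow·J/r = 7.66×10^7 × 1.843×10^-7 / 0.0191 = 741.0 N·m.
ω = 2π·11500/60 = 1204 rad/s, so P_max = T_max·ω = 8.924×10^5 W.

892 kW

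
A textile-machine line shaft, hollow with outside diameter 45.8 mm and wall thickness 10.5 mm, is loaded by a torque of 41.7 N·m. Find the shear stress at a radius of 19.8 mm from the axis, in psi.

303 psi

J = π(d_o⁴ − d_i⁴)/32 = π(0.0458⁴ − 0.0248⁴)/32 = 3.948×10^-7 m⁴.
Shear stress varies linearly with radius: τ = T·r/J = 41.70 × 0.0198 / 3.948×10^-7 = 2.091×10^6 Pa.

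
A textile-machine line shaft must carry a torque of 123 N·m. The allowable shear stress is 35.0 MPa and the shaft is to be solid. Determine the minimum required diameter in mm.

26.2 mm

For a solid shaft τ_max = 16T/(πd³), so d = (16T/(π τ_allow))^(1/3) = (16·123.0/(π·3.50×10^7))^(1/3) = 0.02616 m.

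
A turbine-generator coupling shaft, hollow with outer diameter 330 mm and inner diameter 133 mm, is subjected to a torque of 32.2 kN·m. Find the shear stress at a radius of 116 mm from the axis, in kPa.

J = π(d_o⁴ − d_i⁴)/32 = π(0.330⁴ − 0.133⁴)/32 = 1.134×10^-3 m⁴.
Shear stress varies linearly with radius: τ = T·r/J = 32200 × 0.116 / 1.134×10^-3 = 3.295×10^6 Pa.

3300 kPa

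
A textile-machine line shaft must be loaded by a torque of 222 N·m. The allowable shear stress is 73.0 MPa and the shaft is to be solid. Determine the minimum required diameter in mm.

24.9 mm

For a solid shaft τ_max = 16T/(πd³), so d = (16T/(π τ_allow))^(1/3) = (16·222.0/(π·7.30×10^7))^(1/3) = 0.02493 m.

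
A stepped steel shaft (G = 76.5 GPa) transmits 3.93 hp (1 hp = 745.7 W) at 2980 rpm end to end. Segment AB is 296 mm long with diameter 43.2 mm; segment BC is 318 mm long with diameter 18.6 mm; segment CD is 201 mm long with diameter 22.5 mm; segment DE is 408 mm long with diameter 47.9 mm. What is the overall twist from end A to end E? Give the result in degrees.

0.258°

ω = 2π·2980/60 = 312.1 rad/s, so T = P/ω = 3.93×745.7 / 312.1 = 9.391 N·m.
J_AB = π(0.0432)⁴/32 = 3.42×10^-7 m⁴; J_BC = π(0.0186)⁴/32 = 1.18×10^-8 m⁴; J_CD = π(0.0225)⁴/32 = 2.52×10^-8 m⁴; J_DE = π(0.0479)⁴/32 = 5.17×10^-7 m⁴.
θ = (T/G)·Σ L_i/J_i = (9.391/76.5×10⁹)·(0.296/3.42×10^-7 + 0.318/1.18×10^-8 + 0.201/2.52×10^-8 + 0.408/5.17×10^-7) = 4.506×10^-3 rad.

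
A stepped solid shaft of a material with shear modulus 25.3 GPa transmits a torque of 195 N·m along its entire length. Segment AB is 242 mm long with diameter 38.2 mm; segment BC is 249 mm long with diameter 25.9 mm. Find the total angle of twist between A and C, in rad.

0.0524 rad

J_AB = π(0.0382)⁴/32 = 2.09×10^-7 m⁴; J_BC = π(0.0259)⁴/32 = 4.42×10^-8 m⁴.
θ = (T/G)·Σ L_i/J_i = (195.0/25.3×10⁹)·(0.242/2.09×10^-7 + 0.249/4.42×10^-8) = 0.05236 rad.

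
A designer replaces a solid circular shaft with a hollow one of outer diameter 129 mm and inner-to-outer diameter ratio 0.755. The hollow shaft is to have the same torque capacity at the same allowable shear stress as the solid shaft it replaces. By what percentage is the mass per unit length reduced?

44.1 %

Equal τ_max and T ⇒ the solid shaft needs d_s³ = d_o³(1−k⁴), so d_s = 129·(1−0.755⁴)^(1/3) = 113.2 mm.
Area ratio A_h/A_s = d_o²(1−k²)/d_s² = (1−k²)/(1−k⁴)^(2/3) = 0.5587.
Mass saving = 1 − 0.5587 = 44.1 %.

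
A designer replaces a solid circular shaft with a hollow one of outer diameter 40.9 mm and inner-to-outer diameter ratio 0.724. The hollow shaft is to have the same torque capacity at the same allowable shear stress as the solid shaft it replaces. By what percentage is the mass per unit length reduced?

Equal τ_max and T ⇒ the solid shaft needs d_s³ = d_o³(1−k⁴), so d_s = 40.9·(1−0.724⁴)^(1/3) = 36.75 mm.
Area ratio A_h/A_s = d_o²(1−k²)/d_s² = (1−k²)/(1−k⁴)^(2/3) = 0.5895.
Mass saving = 1 − 0.5895 = 41.1 %.

41.1 %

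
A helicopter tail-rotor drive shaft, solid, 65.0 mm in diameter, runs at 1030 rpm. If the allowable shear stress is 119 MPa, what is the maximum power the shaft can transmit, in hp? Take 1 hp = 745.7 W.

J = πd⁴/32 = π(0.0650)⁴/32 = 1.752×10^-6 m⁴.
T_max = τ_allow·J/r = 1.19×10^8 × 1.752×10^-6 / 0.0325 = 6417 N·m.
ω = 2π·1030/60 = 107.9 rad/s, so P_max = T_max·ω = 6.921×10^5 W.

928 hp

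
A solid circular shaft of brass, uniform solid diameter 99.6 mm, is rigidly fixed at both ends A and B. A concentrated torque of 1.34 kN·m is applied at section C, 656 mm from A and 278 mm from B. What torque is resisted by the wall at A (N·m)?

With uniform GJ and both ends fixed, compatibility θ_AC = θ_CB gives T_A·a = T_B·b, together with T_A + T_B = T₀.
T_A = T₀·b/(a+b) = 1340·278/934.0 = 398.8 N·m; T_B = 941.2 N·m.

399 N·m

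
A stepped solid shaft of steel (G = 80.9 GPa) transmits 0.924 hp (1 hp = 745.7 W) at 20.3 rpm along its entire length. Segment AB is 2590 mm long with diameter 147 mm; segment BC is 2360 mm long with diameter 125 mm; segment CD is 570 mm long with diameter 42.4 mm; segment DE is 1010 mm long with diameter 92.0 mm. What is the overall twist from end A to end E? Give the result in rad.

0.00839 rad

ω = 2π·20.3/60 = 2.126 rad/s, so T = P/ω = 0.924×745.7 / 2.126 = 324.1 N·m.
J_AB = π(0.147)⁴/32 = 4.58×10^-5 m⁴; J_BC = π(0.125)⁴/32 = 2.40×10^-5 m⁴; J_CD = π(0.0424)⁴/32 = 3.17×10^-7 m⁴; J_DE = π(0.0920)⁴/32 = 7.03×10^-6 m⁴.
θ = (T/G)·Σ L_i/J_i = (324.1/80.9×10⁹)·(2.59/4.58×10^-5 + 2.36/2.40×10^-5 + 0.570/3.17×10^-7 + 1.01/7.03×10^-6) = 8.394×10^-3 rad.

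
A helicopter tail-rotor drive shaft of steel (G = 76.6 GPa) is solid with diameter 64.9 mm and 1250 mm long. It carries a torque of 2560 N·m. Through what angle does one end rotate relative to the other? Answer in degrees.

1.37°

J = πd⁴/32 = π(0.0649)⁴/32 = 1.742×10^-6 m⁴.
θ = T·L/(G·J) = 2560 × 1.25 / (76.6×10⁹ × 1.742×10^-6) = 0.02399 rad.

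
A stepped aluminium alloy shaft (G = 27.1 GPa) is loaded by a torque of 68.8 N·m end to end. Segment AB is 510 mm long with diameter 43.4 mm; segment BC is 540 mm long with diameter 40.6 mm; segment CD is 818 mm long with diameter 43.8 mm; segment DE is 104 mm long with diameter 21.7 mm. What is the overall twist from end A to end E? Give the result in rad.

J_AB = π(0.0434)⁴/32 = 3.48×10^-7 m⁴; J_BC = π(0.0406)⁴/32 = 2.67×10^-7 m⁴; J_CD = π(0.0438)⁴/32 = 3.61×10^-7 m⁴; J_DE = π(0.0217)⁴/32 = 2.18×10^-8 m⁴.
θ = (T/G)·Σ L_i/J_i = (68.80/27.1×10⁹)·(0.510/3.48×10^-7 + 0.540/2.67×10^-7 + 0.818/3.61×10^-7 + 0.104/2.18×10^-8) = 0.02673 rad.

0.0267 rad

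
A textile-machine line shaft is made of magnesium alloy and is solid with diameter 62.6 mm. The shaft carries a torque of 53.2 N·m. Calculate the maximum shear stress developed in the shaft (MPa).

J = πd⁴/32 = π(0.0626)⁴/32 = 1.508×10^-6 m⁴.
τ_max = T·r/J = 53.20 × 0.0313 / 1.508×10^-6 = 1.104×10^6 Pa.

1.10 MPa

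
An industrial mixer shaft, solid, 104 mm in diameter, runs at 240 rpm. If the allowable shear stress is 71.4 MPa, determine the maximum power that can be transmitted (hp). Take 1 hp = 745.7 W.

532 hp

J = πd⁴/32 = π(0.104)⁴/32 = 1.149×10^-5 m⁴.
T_max = τ_allow·J/r = 7.14×10^7 × 1.149×10^-5 / 0.0520 = 15770 N·m.
ω = 2π·240/60 = 25.13 rad/s, so P_max = T_max·ω = 3.963×10^5 W.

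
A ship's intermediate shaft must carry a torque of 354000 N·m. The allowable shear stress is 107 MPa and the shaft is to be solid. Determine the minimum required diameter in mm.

For a solid shaft τ_max = 16T/(πd³), so d = (16T/(π τ_allow))^(1/3) = (16·354000/(π·1.07×10^8))^(1/3) = 0.2564 m.

256 mm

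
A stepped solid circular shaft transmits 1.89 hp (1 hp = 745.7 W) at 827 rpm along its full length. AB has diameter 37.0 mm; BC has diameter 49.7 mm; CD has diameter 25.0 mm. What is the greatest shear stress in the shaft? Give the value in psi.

ω = 2π·827/60 = 86.60 rad/s, so T = P/ω = 1.89×745.7 / 86.60 = 16.27 N·m.
Under the same torque, τ_max = 16T/(πd³) is largest where d is smallest — segment CD (d = 25.0 mm).
τ_max = 16·16.27/(π·(0.0250)³) = 5.304×10^6 Pa.

769 psi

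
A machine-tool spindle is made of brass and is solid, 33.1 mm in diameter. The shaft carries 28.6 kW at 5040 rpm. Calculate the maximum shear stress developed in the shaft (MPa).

7.61 MPa

ω = 2π·5040/60 = 527.8 rad/s, so T = P/ω = 28.6×10³ / 527.8 = 54.19 N·m.
J = πd⁴/32 = π(0.0331)⁴/32 = 1.178×10^-7 m⁴.
τ_max = T·r/J = 54.19 × 0.0166 / 1.178×10^-7 = 7.610×10^6 Pa.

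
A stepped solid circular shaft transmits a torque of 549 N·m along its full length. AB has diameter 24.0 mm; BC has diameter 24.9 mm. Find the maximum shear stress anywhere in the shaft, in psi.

29300 psi

Under the same torque, τ_max = 16T/(πd³) is largest where d is smallest — segment AB (d = 24.0 mm).
τ_max = 16·549.0/(π·(0.0240)³) = 2.023×10^8 Pa.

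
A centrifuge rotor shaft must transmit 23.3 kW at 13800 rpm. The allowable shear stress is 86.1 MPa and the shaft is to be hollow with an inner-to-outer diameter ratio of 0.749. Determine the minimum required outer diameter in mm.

ω = 2π·13800/60 = 1445 rad/s, so T = P/ω = 23.3×10³ / 1445 = 16.12 N·m.
For a hollow shaft with d_i/d_o = 0.749: τ_max = 16T/(π d_o³ (1−k⁴)), so d_o = [16T/(π τ_allow (1−k⁴))]^(1/3) = [16·16.12/(π·8.61×10^7·0.6853)]^(1/3) = 0.01116 m.

11.2 mm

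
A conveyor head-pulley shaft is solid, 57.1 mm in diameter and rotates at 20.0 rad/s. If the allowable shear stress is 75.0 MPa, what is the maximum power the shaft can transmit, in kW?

J = πd⁴/32 = π(0.0571)⁴/32 = 1.044×10^-6 m⁴.
T_max = τ_allow·J/r = 7.50×10^7 × 1.044×10^-6 / 0.0285 = 2742 N·m.
ω = 20.0 rad/s, so P_max = T_max·ω = 5.483×10^4 W.

54.8 kW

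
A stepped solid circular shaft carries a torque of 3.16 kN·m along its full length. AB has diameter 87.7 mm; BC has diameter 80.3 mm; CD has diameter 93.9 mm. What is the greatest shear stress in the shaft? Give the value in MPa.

31.1 MPa

Under the same torque, τ_max = 16T/(πd³) is largest where d is smallest — segment BC (d = 80.3 mm).
τ_max = 16·3160/(π·(0.0803)³) = 3.108×10^7 Pa.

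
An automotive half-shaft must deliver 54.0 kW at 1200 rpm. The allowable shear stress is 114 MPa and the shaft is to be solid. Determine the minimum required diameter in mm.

ω = 2π·1200/60 = 125.7 rad/s, so T = P/ω = 54.0×10³ / 125.7 = 429.7 N·m.
For a solid shaft τ_max = 16T/(πd³), so d = (16T/(π τ_allow))^(1/3) = (16·429.7/(π·1.14×10^8))^(1/3) = 0.02678 m.

26.8 mm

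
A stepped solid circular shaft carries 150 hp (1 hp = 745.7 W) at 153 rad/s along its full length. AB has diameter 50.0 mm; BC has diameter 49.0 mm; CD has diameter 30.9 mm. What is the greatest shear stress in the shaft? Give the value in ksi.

ω = 153 rad/s, so T = P/ω = 150×745.7 / 153.0 = 731.1 N·m.
Under the same torque, τ_max = 16T/(πd³) is largest where d is smallest — segment CD (d = 30.9 mm).
τ_max = 16·731.1/(π·(0.0309)³) = 1.262×10^8 Pa.

18.3 ksi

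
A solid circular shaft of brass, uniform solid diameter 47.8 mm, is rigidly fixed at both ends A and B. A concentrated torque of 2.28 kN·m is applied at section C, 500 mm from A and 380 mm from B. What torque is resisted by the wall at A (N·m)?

With uniform GJ and both ends fixed, compatibility θ_AC = θ_CB gives T_A·a = T_B·b, together with T_A + T_B = T₀.
T_A = T₀·b/(a+b) = 2280·380/880.0 = 984.5 N·m; T_B = 1295 N·m.

985 N·m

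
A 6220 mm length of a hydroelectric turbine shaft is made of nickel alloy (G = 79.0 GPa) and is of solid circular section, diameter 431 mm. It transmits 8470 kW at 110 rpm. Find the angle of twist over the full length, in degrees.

0.979°

ω = 2π·110/60 = 11.52 rad/s, so T = P/ω = 8470×10³ / 11.52 = 735300 N·m.
J = πd⁴/32 = π(0.431)⁴/32 = 3.388×10^-3 m⁴.
θ = T·L/(G·J) = 735300 × 6.22 / (79.0×10⁹ × 3.388×10^-3) = 0.01709 rad.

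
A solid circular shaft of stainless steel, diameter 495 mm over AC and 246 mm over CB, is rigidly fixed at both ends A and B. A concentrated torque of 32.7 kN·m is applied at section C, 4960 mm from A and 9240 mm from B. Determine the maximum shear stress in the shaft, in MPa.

1.33 MPa

Compatibility: T_A·a/J_AC = T_B·b/J_CB with T_A + T_B = T₀.
J_AC = 5.89×10^-3 m⁴, J_CB = 3.60×10^-4 m⁴, so T_A = T₀·(J_AC/a)/((J_AC/a)+(J_CB/b)) = 31660 N·m, T_B = 1037 N·m.
τ in each portion: τ_AC = 1.33×10^6 Pa, τ_CB = 3.55×10^5 Pa; maximum is in AC.
τ_max = T_AC·r/J = 31660·0.247/5.89×10^-3 = 1.330×10^6 Pa.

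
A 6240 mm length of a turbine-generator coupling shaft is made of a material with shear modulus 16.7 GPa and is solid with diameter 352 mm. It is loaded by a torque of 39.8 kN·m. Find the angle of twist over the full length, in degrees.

J = πd⁴/32 = π(0.352)⁴/32 = 1.507×10^-3 m⁴.
θ = T·L/(G·J) = 39800 × 6.24 / (16.7×10⁹ × 1.507×10^-3) = 9.867×10^-3 rad.

0.565°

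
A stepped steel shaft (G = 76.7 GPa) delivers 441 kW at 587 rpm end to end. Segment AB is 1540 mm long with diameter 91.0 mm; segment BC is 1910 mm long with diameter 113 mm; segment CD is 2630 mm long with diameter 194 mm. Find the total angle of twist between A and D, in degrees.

ω = 2π·587/60 = 61.47 rad/s, so T = P/ω = 441×10³ / 61.47 = 7174 N·m.
J_AB = π(0.0910)⁴/32 = 6.73×10^-6 m⁴; J_BC = π(0.113)⁴/32 = 1.60×10^-5 m⁴; J_CD = π(0.194)⁴/32 = 1.39×10^-4 m⁴.
θ = (T/G)·Σ L_i/J_i = (7174/76.7×10⁹)·(1.54/6.73×10^-6 + 1.91/1.60×10^-5 + 2.63/1.39×10^-4) = 0.03433 rad.

1.97°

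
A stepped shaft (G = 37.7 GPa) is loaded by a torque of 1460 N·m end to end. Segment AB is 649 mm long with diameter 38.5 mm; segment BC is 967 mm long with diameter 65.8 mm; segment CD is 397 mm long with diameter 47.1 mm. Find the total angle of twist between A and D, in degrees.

J_AB = π(0.0385)⁴/32 = 2.16×10^-7 m⁴; J_BC = π(0.0658)⁴/32 = 1.84×10^-6 m⁴; J_CD = π(0.0471)⁴/32 = 4.83×10^-7 m⁴.
θ = (T/G)·Σ L_i/J_i = (1460/37.7×10⁹)·(0.649/2.16×10^-7 + 0.967/1.84×10^-6 + 0.397/4.83×10^-7) = 0.1687 rad.

9.67°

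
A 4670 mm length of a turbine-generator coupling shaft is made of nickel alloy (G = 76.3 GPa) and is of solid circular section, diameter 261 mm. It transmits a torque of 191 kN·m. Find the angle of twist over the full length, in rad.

0.0257 rad

J = πd⁴/32 = π(0.261)⁴/32 = 4.556×10^-4 m⁴.
θ = T·L/(G·J) = 191000 × 4.67 / (76.3×10⁹ × 4.556×10^-4) = 0.02566 rad.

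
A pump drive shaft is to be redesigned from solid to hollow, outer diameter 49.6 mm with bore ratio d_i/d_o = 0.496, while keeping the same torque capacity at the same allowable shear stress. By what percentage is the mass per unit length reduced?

21.4 %

Equal τ_max and T ⇒ the solid shaft needs d_s³ = d_o³(1−k⁴), so d_s = 49.6·(1−0.496⁴)^(1/3) = 48.58 mm.
Area ratio A_h/A_s = d_o²(1−k²)/d_s² = (1−k²)/(1−k⁴)^(2/3) = 0.7860.
Mass saving = 1 − 0.7860 = 21.4 %.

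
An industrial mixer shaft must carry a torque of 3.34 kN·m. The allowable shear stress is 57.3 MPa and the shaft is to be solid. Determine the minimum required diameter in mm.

66.7 mm

For a solid shaft τ_max = 16T/(πd³), so d = (16T/(π τ_allow))^(1/3) = (16·3340/(π·5.73×10^7))^(1/3) = 0.06671 m.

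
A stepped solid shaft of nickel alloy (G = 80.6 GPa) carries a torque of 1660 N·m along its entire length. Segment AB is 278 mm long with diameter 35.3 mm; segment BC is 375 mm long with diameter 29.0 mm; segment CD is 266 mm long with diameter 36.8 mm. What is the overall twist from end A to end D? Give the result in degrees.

10.3°

J_AB = π(0.0353)⁴/32 = 1.52×10^-7 m⁴; J_BC = π(0.0290)⁴/32 = 6.94×10^-8 m⁴; J_CD = π(0.0368)⁴/32 = 1.80×10^-7 m⁴.
θ = (T/G)·Σ L_i/J_i = (1660/80.6×10⁹)·(0.278/1.52×10^-7 + 0.375/6.94×10^-8 + 0.266/1.80×10^-7) = 0.1792 rad.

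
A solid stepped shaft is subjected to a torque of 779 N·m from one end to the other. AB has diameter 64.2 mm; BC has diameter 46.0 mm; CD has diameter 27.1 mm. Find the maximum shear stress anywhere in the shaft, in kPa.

Under the same torque, τ_max = 16T/(πd³) is largest where d is smallest — segment CD (d = 27.1 mm).
τ_max = 16·779.0/(π·(0.0271)³) = 1.993×10^8 Pa.

199000 kPa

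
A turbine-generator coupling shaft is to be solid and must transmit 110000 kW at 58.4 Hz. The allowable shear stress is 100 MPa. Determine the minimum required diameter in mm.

ω = 2π·58.4 = 366.9 rad/s, so T = P/ω = 110000×10³ / 366.9 = 299800 N·m.
For a solid shaft τ_max = 16T/(πd³), so d = (16T/(π τ_allow))^(1/3) = (16·299800/(π·1.00×10^8))^(1/3) = 0.2481 m.

248 mm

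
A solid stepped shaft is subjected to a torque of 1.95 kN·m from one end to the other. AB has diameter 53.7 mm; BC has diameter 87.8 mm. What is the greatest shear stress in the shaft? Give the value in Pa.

6.41e7 Pa

Under the same torque, τ_max = 16T/(πd³) is largest where d is smallest — segment AB (d = 53.7 mm).
τ_max = 16·1950/(π·(0.0537)³) = 6.413×10^7 Pa.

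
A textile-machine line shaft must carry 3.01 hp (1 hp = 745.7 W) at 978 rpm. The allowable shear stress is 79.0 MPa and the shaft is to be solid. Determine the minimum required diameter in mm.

11.2 mm

ω = 2π·978/60 = 102.4 rad/s, so T = P/ω = 3.01×745.7 / 102.4 = 21.92 N·m.
For a solid shaft τ_max = 16T/(πd³), so d = (16T/(π τ_allow))^(1/3) = (16·21.92/(π·7.90×10^7))^(1/3) = 0.01122 m.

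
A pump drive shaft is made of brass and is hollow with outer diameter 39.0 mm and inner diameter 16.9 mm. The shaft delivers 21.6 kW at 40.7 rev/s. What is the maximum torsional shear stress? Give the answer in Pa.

7.52e6 Pa

ω = 2π·40.7 = 255.7 rad/s, so T = P/ω = 21.6×10³ / 255.7 = 84.47 N·m.
J = π(d_o⁴ − d_i⁴)/32 = π(0.0390⁴ − 0.0169⁴)/32 = 2.191×10^-7 m⁴.
τ_max = T·r/J = 84.47 × 0.0195 / 2.191×10^-7 = 7.517×10^6 Pa.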